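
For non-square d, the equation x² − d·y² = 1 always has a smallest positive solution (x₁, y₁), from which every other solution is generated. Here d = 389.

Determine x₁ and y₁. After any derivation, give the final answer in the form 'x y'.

3287049 166660

d=389: √d = [19; 1,2,1,1,1,1,2,1,38] (ℓ=9, odd), read p_17/q_17
a_0=19:  p_0=19·1+0=19,  q_0=19·0+1=1
…
a_2=2:  p_2=2·20+19=59,  q_2=2·1+1=3
…
a_5=1:  p_5=1·138+79=217,  q_5=1·7+4=11
a_6=1:  p_6=1·217+138=355,  q_6=1·11+7=18
…
a_8=1:  p_8=1·927+355=1282,  q_8=1·47+18=65
…
a_10=1:  p_10=1·49643+1282=50925,  q_10=1·2517+65=2582
…
a_12=1:  p_12=1·151493+50925=202418,  q_12=1·7681+2582=10263
…
a_14=1:  p_14=1·353911+202418=556329,  q_14=1·17944+10263=28207
a_15=1:  p_15=1·556329+353911=910240,  q_15=1·28207+17944=46151
a_16=2:  p_16=2·910240+556329=2376809,  q_16=2·46151+28207=120509
a_17=1:  p_17=1·2376809+910240=3287049,  q_17=1·120509+46151=166660
(x₁, y₁) = (3287049, 166660);  3287049² − 389·166660² = 1 ✓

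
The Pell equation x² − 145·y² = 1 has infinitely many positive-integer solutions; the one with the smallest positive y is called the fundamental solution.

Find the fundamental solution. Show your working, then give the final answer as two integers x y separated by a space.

√145 = [12; 24, …], period ℓ=1 (odd) → k=1
step 0: (12, 1)  from 12·(1,0) + (0,1)
step 1: (289, 24)  from 24·(12,1) + (1,0)
fundamental: x₁=289, y₁=24  (since 83521 − 145·576 = 1)

289 24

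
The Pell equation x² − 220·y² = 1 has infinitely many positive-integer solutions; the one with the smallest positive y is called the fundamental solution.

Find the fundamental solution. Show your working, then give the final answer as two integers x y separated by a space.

89 6

√220 → a₀=14, period (1,4,1,28); ℓ=4 even so k=3
step 0: (14, 1)  from 14·(1,0) + (0,1)
…
step 2: (74, 5)  from 4·(15,1) + (14,1)
step 3: (89, 6)  from 1·(74,5) + (15,1)
→ (89, 6).  Check: 89²=7921, 220·6²=7920, difference 1.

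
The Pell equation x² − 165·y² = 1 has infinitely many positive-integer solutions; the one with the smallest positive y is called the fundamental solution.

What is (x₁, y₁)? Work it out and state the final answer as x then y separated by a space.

√165 → a₀=12, period (1,5,2,5,1,24); ℓ=6 even so k=5
i=0: a=12 ⇒ p=12, q=1
i=1: a=1 ⇒ p=13, q=1
i=2: a=5 ⇒ p=77, q=6
…
i=4: a=5 ⇒ p=912, q=71
i=5: a=1 ⇒ p=1079, q=84
→ (1079, 84).  Check: 1079²=1164241, 165·84²=1164240, difference 1.

1079 84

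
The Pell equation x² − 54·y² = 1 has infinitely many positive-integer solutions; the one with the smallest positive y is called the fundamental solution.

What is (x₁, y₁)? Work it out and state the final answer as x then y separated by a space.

√54 → a₀=7, period (2,1,6,1,2,14); ℓ=6 even so k=5
a_0=7:  p_0=7·1+0=7,  q_0=7·0+1=1
…
a_3=6:  p_3=6·22+15=147,  q_3=6·3+2=20
a_4=1:  p_4=1·147+22=169,  q_4=1·20+3=23
a_5=2:  p_5=2·169+147=485,  q_5=2·23+20=66
fundamental: x₁=485, y₁=66  (since 235225 − 54·4356 = 1)

485 66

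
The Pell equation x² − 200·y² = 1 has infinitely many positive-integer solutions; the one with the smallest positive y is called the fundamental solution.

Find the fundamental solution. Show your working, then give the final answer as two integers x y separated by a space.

99 7

√200 → a₀=14, period (7,28); ℓ=2 even so k=1
k=0  a_k=14  p_k/q_k = 14/1
k=1  a_k=7  p_k/q_k = 99/7
(x₁, y₁) = (99, 7);  99² − 200·7² = 1 ✓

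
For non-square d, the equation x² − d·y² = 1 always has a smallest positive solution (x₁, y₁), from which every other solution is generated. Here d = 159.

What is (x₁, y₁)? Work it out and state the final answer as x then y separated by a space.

d=159: √d = [12; 1,1,1,1,3,1,1,1,1,24] (ℓ=10, even), read p_9/q_9
k=0  a_k=12  p_k/q_k = 12/1
…
k=2  a_k=1  p_k/q_k = 25/2
…
k=5  a_k=3  p_k/q_k = 227/18
k=6  a_k=1  p_k/q_k = 290/23
k=7  a_k=1  p_k/q_k = 517/41
k=8  a_k=1  p_k/q_k = 807/64
k=9  a_k=1  p_k/q_k = 1324/105
→ (1324, 105).  Check: 1324²=1752976, 159·105²=1752975, difference 1.

1324 105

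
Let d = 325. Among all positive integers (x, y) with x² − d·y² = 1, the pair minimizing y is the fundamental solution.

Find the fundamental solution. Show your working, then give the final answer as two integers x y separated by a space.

[18; 36] for √325; ℓ=1 ⇒ convergent index 1
k=0  a_k=18  p_k/q_k = 18/1
k=1  a_k=36  p_k/q_k = 649/36
→ (649, 36).  Check: 649²=421201, 325·36²=421200, difference 1.

649 36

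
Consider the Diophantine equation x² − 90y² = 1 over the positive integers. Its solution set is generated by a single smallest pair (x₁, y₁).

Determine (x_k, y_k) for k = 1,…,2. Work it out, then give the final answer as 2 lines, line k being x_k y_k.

[9; 2,18] for √90; ℓ=2 ⇒ convergent index 1
step 0: (9, 1)  from 9·(1,0) + (0,1)
step 1: (19, 2)  from 2·(9,1) + (1,0)
→ (19, 2).  Check: 19²=361, 90·2²=360, difference 1.
k=2:  x_2 = 19·19+90·2·2 = 721,  y_2 = 19·2+2·19 = 76

19 2
721 76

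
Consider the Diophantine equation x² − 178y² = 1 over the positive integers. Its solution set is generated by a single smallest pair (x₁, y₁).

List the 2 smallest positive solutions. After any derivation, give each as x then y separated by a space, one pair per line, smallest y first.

√178 = [13; 2,1,12,1,2,26, …], period ℓ=6 (even) → k=5
step 0: (13, 1)  from 13·(1,0) + (0,1)
step 1: (27, 2)  from 2·(13,1) + (1,0)
…
step 3: (507, 38)  from 12·(40,3) + (27,2)
step 4: (547, 41)  from 1·(507,38) + (40,3)
step 5: (1601, 120)  from 2·(547,41) + (507,38)
fundamental: x₁=1601, y₁=120  (since 2563201 − 178·14400 = 1)
k=2:  x_2 = 1601·1601+178·120·120 = 5126401,  y_2 = 1601·120+120·1601 = 384240

1601 120
5126401 384240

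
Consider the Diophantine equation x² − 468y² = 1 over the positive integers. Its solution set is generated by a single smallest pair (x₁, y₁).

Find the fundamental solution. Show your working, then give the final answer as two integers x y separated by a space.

649 30

√468 → a₀=21, period (1,1,1,2,1,1,1,42); ℓ=8 even so k=7
a_0=21:  p_0=21·1+0=21,  q_0=21·0+1=1
…
a_2=1:  p_2=1·22+21=43,  q_2=1·1+1=2
…
a_5=1:  p_5=1·173+65=238,  q_5=1·8+3=11
a_6=1:  p_6=1·238+173=411,  q_6=1·11+8=19
a_7=1:  p_7=1·411+238=649,  q_7=1·19+11=30
→ (649, 30).  Check: 649²=421201, 468·30²=421200, difference 1.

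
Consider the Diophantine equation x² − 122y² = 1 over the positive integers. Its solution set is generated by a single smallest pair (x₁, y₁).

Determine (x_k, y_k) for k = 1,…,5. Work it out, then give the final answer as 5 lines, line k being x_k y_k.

[11; 22] for √122; ℓ=1 ⇒ convergent index 1
step 0: (11, 1)  from 11·(1,0) + (0,1)
step 1: (243, 22)  from 22·(11,1) + (1,0)
→ (243, 22).  Check: 243²=59049, 122·22²=59048, difference 1.
n=2: (243,22)∘(243,22) = (243·243+122·22·22, 243·22+22·243) = (118097,10692)
n=3: (118097,10692)∘(243,22) = (243·118097+122·22·10692, 243·10692+22·118097) = (57394899,5196290)
n=4: (57394899,5196290)∘(243,22) = (243·57394899+122·22·5196290, 243·5196290+22·57394899) = (27893802817,2525386248)
n=5: (27893802817,2525386248)∘(243,22) = (243·27893802817+122·22·2525386248, 243·2525386248+22·27893802817) = (13556330774163,1227332520238)

243 22
118097 10692
57394899 5196290
27893802817 2525386248
13556330774163 1227332520238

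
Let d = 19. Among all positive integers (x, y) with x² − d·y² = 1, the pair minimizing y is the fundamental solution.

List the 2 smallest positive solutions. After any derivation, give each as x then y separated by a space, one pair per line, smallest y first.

[4; 2,1,3,1,2,8] for √19; ℓ=6 ⇒ convergent index 5
k=0  a_k=4  p_k/q_k = 4/1
k=1  a_k=2  p_k/q_k = 9/2
…
k=3  a_k=3  p_k/q_k = 48/11
k=4  a_k=1  p_k/q_k = 61/14
k=5  a_k=2  p_k/q_k = 170/39
fundamental: x₁=170, y₁=39  (since 28900 − 19·1521 = 1)
(170+39√19)^2 = 57799 + 13260√19

170 39
57799 13260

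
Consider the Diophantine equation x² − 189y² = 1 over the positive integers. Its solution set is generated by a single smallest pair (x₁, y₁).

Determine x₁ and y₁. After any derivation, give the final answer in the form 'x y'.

√189 = [13; 1,2,1,26, …], period ℓ=4 (even) → k=3
i=0: a=13 ⇒ p=13, q=1
i=1: a=1 ⇒ p=14, q=1
i=2: a=2 ⇒ p=41, q=3
i=3: a=1 ⇒ p=55, q=4
(x₁, y₁) = (55, 4);  55² − 189·4² = 1 ✓

55 4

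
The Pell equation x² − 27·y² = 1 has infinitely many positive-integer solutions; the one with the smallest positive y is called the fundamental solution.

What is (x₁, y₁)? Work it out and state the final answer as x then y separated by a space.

√27 = [5; 5,10, …], period ℓ=2 (even) → k=1
a_0=5:  p_0=5·1+0=5,  q_0=5·0+1=1
a_1=5:  p_1=5·5+1=26,  q_1=5·1+0=5
→ (26, 5).  Check: 26²=676, 27·5²=675, difference 1.

26 5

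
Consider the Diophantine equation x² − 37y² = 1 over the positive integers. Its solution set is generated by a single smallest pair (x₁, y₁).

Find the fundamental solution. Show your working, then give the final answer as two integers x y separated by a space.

73 12

√37 = [6; 12, …], period ℓ=1 (odd) → k=1
k=0  a_k=6  p_k/q_k = 6/1
k=1  a_k=12  p_k/q_k = 73/12
→ (73, 12).  Check: 73²=5329, 37·12²=5328, difference 1.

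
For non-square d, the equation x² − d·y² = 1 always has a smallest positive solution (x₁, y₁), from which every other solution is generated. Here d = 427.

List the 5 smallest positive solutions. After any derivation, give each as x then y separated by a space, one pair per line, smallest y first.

d=427: √d = [20; 1,1,1,40] (ℓ=4, even), read p_3/q_3
i=0: a=20 ⇒ p=20, q=1
…
i=2: a=1 ⇒ p=41, q=2
i=3: a=1 ⇒ p=62, q=3
fundamental: x₁=62, y₁=3  (since 3844 − 427·9 = 1)
(x_2, y_2) = (62·62 + 427·3·3, 62·3 + 3·62) = (7687, 372)
(x_3, y_3) = (62·7687 + 427·3·372, 62·372 + 3·7687) = (953126, 46125)
(x_4, y_4) = (62·953126 + 427·3·46125, 62·46125 + 3·953126) = (118179937, 5719128)
(x_5, y_5) = (62·118179937 + 427·3·5719128, 62·5719128 + 3·118179937) = (14653359062, 709125747)

62 3
7687 372
953126 46125
118179937 5719128
14653359062 709125747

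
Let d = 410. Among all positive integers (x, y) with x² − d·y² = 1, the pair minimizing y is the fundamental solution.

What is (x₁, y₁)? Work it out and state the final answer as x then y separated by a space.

√410 → a₀=20, period (4,40); ℓ=2 even so k=1
step 0: (20, 1)  from 20·(1,0) + (0,1)
step 1: (81, 4)  from 4·(20,1) + (1,0)
fundamental: x₁=81, y₁=4  (since 6561 − 410·16 = 1)

81 4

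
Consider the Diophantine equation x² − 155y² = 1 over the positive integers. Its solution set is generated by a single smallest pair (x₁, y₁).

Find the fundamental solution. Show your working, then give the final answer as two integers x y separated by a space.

249 20

√155 = [12; 2,4,2,24, …], period ℓ=4 (even) → k=3
k=0  a_k=12  p_k/q_k = 12/1
k=1  a_k=2  p_k/q_k = 25/2
k=2  a_k=4  p_k/q_k = 112/9
k=3  a_k=2  p_k/q_k = 249/20
fundamental: x₁=249, y₁=20  (since 62001 − 155·400 = 1)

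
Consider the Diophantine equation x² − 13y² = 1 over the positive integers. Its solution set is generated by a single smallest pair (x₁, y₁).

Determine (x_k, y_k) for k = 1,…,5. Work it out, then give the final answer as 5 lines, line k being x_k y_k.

[3; 1,1,1,1,6] for √13; ℓ=5 ⇒ convergent index 9
step 0: (3, 1)  from 3·(1,0) + (0,1)
step 1: (4, 1)  from 1·(3,1) + (1,0)
step 2: (7, 2)  from 1·(4,1) + (3,1)
step 3: (11, 3)  from 1·(7,2) + (4,1)
step 4: (18, 5)  from 1·(11,3) + (7,2)
step 5: (119, 33)  from 6·(18,5) + (11,3)
step 6: (137, 38)  from 1·(119,33) + (18,5)
…
step 8: (393, 109)  from 1·(256,71) + (137,38)
step 9: (649, 180)  from 1·(393,109) + (256,71)
→ (649, 180).  Check: 649²=421201, 13·180²=421200, difference 1.
(649+180√13)^2 = 842401 + 233640√13
(649+180√13)^3 = 1093435849 + 303264540√13
(649+180√13)^4 = 1419278889601 + 393637139280√13
(649+180√13)^5 = 1842222905266249 + 510940703520900√13

649 180
842401 233640
1093435849 303264540
1419278889601 393637139280
1842222905266249 510940703520900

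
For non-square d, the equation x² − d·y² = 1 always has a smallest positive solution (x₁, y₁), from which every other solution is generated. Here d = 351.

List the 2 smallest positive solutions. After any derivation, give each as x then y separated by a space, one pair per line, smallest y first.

62425 3332
7793761249 416000200

[18; 1,2,1,3,2,2,2,3,1,2,1,36] for √351; ℓ=12 ⇒ convergent index 11
i=0: a=18 ⇒ p=18, q=1
…
i=7: a=2 ⇒ p=3747, q=200
…
i=10: a=2 ⇒ p=45882, q=2449
i=11: a=1 ⇒ p=62425, q=3332
→ (62425, 3332).  Check: 62425²=3896880625, 351·3332²=3896880624, difference 1.
(x_2, y_2) = (62425·62425 + 351·3332·3332, 62425·3332 + 3332·62425) = (7793761249, 416000200)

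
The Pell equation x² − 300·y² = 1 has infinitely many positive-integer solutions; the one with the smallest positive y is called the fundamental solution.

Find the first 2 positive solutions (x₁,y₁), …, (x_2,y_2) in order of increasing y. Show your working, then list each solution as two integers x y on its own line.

1351 78
3650401 210756

[17; 3,8,3,34] for √300; ℓ=4 ⇒ convergent index 3
k=0  a_k=17  p_k/q_k = 17/1
…
k=2  a_k=8  p_k/q_k = 433/25
k=3  a_k=3  p_k/q_k = 1351/78
fundamental: x₁=1351, y₁=78  (since 1825201 − 300·6084 = 1)
(x_2, y_2) = (1351·1351 + 300·78·78, 1351·78 + 78·1351) = (3650401, 210756)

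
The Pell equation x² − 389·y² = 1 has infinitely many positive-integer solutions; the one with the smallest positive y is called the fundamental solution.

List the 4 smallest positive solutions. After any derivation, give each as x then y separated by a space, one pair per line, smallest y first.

√389 = [19; 1,2,1,1,1,1,2,1,38, …], period ℓ=9 (odd) → k=17
k=0  a_k=19  p_k/q_k = 19/1
k=1  a_k=1  p_k/q_k = 20/1
k=2  a_k=2  p_k/q_k = 59/3
k=3  a_k=1  p_k/q_k = 79/4
k=4  a_k=1  p_k/q_k = 138/7
k=5  a_k=1  p_k/q_k = 217/11
k=6  a_k=1  p_k/q_k = 355/18
k=7  a_k=2  p_k/q_k = 927/47
…
k=9  a_k=38  p_k/q_k = 49643/2517
…
k=11  a_k=2  p_k/q_k = 151493/7681
k=12  a_k=1  p_k/q_k = 202418/10263
…
k=14  a_k=1  p_k/q_k = 556329/28207
k=15  a_k=1  p_k/q_k = 910240/46151
k=16  a_k=2  p_k/q_k = 2376809/120509
k=17  a_k=1  p_k/q_k = 3287049/166660
fundamental: x₁=3287049, y₁=166660  (since 10804691128401 − 389·27775555600 = 1)
(x_2, y_2) = (3287049·3287049 + 389·166660·166660, 3287049·166660 + 166660·3287049) = (21609382256801, 1095639172680)
(x_3, y_3) = (3287049·21609382256801 + 389·166660·1095639172680, 3287049·1095639172680 + 166660·21609382256801) = (142062196675667653449, 7202839293837075980)
(x_4, y_4) = (3287049·142062196675667653449 + 389·166660·7202839293837075980, 3287049·7202839293837075980 + 166660·142062196675667653449) = (933930803041091759821507201, 47352171395934637886793360)

3287049 166660
21609382256801 1095639172680
142062196675667653449 7202839293837075980
933930803041091759821507201 47352171395934637886793360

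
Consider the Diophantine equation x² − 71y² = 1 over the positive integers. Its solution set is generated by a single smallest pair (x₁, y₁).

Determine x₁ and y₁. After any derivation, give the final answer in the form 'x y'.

√71 → a₀=8, period (2,2,1,7,1,2,2,16); ℓ=8 even so k=7
i=0: a=8 ⇒ p=8, q=1
i=1: a=2 ⇒ p=17, q=2
i=2: a=2 ⇒ p=42, q=5
…
i=4: a=7 ⇒ p=455, q=54
i=5: a=1 ⇒ p=514, q=61
i=6: a=2 ⇒ p=1483, q=176
i=7: a=2 ⇒ p=3480, q=413
→ (3480, 413).  Check: 3480²=12110400, 71·413²=12110399, difference 1.

3480 413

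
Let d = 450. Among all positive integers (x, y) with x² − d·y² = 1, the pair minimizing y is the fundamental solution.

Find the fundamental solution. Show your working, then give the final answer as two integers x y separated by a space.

19601 924

√450 = [21; 4,1,2,4,2,1,4,42, …], period ℓ=8 (even) → k=7
a_0=21:  p_0=21·1+0=21,  q_0=21·0+1=1
a_1=4:  p_1=4·21+1=85,  q_1=4·1+0=4
a_2=1:  p_2=1·85+21=106,  q_2=1·4+1=5
…
a_5=2:  p_5=2·1294+297=2885,  q_5=2·61+14=136
a_6=1:  p_6=1·2885+1294=4179,  q_6=1·136+61=197
a_7=4:  p_7=4·4179+2885=19601,  q_7=4·197+136=924
(x₁, y₁) = (19601, 924);  19601² − 450·924² = 1 ✓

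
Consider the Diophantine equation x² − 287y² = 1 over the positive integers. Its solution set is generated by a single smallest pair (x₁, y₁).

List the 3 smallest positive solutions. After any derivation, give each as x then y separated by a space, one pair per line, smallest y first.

288 17
165887 9792
95550624 5640175

[16; 1,15,1,32] for √287; ℓ=4 ⇒ convergent index 3
a_0=16:  p_0=16·1+0=16,  q_0=16·0+1=1
a_1=1:  p_1=1·16+1=17,  q_1=1·1+0=1
a_2=15:  p_2=15·17+16=271,  q_2=15·1+1=16
a_3=1:  p_3=1·271+17=288,  q_3=1·16+1=17
(x₁, y₁) = (288, 17);  288² − 287·17² = 1 ✓
n=2: (288,17)∘(288,17) = (288·288+287·17·17, 288·17+17·288) = (165887,9792)
n=3: (165887,9792)∘(288,17) = (288·165887+287·17·9792, 288·9792+17·165887) = (95550624,5640175)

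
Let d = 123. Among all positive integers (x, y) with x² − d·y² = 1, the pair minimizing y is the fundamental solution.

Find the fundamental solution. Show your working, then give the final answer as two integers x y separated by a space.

122 11

d=123: √d = [11; 11,22] (ℓ=2, even), read p_1/q_1
step 0: (11, 1)  from 11·(1,0) + (0,1)
step 1: (122, 11)  from 11·(11,1) + (1,0)
fundamental: x₁=122, y₁=11  (since 14884 − 123·121 = 1)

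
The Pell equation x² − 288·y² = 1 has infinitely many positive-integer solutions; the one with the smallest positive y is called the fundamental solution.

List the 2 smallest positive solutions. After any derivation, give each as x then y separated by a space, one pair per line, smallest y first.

√288 → a₀=16, period (1,32); ℓ=2 even so k=1
step 0: (16, 1)  from 16·(1,0) + (0,1)
step 1: (17, 1)  from 1·(16,1) + (1,0)
→ (17, 1).  Check: 17²=289, 288·1²=288, difference 1.
k=2:  x_2 = 17·17+288·1·1 = 577,  y_2 = 17·1+1·17 = 34

17 1
577 34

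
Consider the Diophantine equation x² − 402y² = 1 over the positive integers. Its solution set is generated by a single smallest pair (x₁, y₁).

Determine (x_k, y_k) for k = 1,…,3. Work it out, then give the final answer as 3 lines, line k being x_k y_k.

401 20
321601 16040
257923601 12864060

d=402: √d = [20; 20,40] (ℓ=2, even), read p_1/q_1
i=0: a=20 ⇒ p=20, q=1
i=1: a=20 ⇒ p=401, q=20
(x₁, y₁) = (401, 20);  401² − 402·20² = 1 ✓
(x_2, y_2) = (401·401 + 402·20·20, 401·20 + 20·401) = (321601, 16040)
(x_3, y_3) = (401·321601 + 402·20·16040, 401·16040 + 20·321601) = (257923601, 12864060)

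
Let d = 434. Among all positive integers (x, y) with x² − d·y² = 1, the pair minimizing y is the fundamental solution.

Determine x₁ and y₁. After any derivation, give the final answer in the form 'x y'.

d=434: √d = [20; 1,4,1,40] (ℓ=4, even), read p_3/q_3
a_0=20:  p_0=20·1+0=20,  q_0=20·0+1=1
…
a_2=4:  p_2=4·21+20=104,  q_2=4·1+1=5
a_3=1:  p_3=1·104+21=125,  q_3=1·5+1=6
fundamental: x₁=125, y₁=6  (since 15625 − 434·36 = 1)

125 6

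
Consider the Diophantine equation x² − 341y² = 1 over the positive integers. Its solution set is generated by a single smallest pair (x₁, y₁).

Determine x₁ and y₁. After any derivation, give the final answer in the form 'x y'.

√341 → a₀=18, period (2,6,1,8,2,…,6,2,36); ℓ=14 even so k=13
step 0: (18, 1)  from 18·(1,0) + (0,1)
step 1: (37, 2)  from 2·(18,1) + (1,0)
…
step 4: (2456, 133)  from 8·(277,15) + (240,13)
…
step 6: (7645, 414)  from 1·(5189,281) + (2456,133)
…
step 8: (28124, 1523)  from 1·(20479,1109) + (7645,414)
…
step 10: (641940, 34763)  from 8·(76727,4155) + (28124,1523)
…
step 12: (4953942, 268271)  from 6·(718667,38918) + (641940,34763)
step 13: (10626551, 575460)  from 2·(4953942,268271) + (718667,38918)
→ (10626551, 575460).  Check: 10626551²=112923586155601, 341·575460²=112923586155600, difference 1.

10626551 575460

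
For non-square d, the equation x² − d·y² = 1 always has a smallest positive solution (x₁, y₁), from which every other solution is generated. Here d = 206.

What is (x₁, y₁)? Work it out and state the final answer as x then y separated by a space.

59535 4148

√206 → a₀=14, period (2,1,5,14,5,1,2,28); ℓ=8 even so k=7
i=0: a=14 ⇒ p=14, q=1
i=1: a=2 ⇒ p=29, q=2
i=2: a=1 ⇒ p=43, q=3
i=3: a=5 ⇒ p=244, q=17
i=4: a=14 ⇒ p=3459, q=241
i=5: a=5 ⇒ p=17539, q=1222
i=6: a=1 ⇒ p=20998, q=1463
i=7: a=2 ⇒ p=59535, q=4148
(x₁, y₁) = (59535, 4148);  59535² − 206·4148² = 1 ✓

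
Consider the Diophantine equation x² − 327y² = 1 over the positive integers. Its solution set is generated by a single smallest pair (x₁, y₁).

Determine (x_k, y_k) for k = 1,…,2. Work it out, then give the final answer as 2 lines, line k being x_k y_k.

d=327: √d = [18; 12,36] (ℓ=2, even), read p_1/q_1
i=0: a=18 ⇒ p=18, q=1
i=1: a=12 ⇒ p=217, q=12
(x₁, y₁) = (217, 12);  217² − 327·12² = 1 ✓
(x_2, y_2) = (217·217 + 327·12·12, 217·12 + 12·217) = (94177, 5208)

217 12
94177 5208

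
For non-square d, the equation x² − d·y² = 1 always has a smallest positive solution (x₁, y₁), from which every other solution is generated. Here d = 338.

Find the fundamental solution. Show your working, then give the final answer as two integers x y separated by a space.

√338 = [18; 2,1,1,2,36, …], period ℓ=5 (odd) → k=9
k=0  a_k=18  p_k/q_k = 18/1
…
k=7  a_k=1  p_k/q_k = 26327/1432
k=8  a_k=1  p_k/q_k = 43958/2391
k=9  a_k=2  p_k/q_k = 114243/6214
fundamental: x₁=114243, y₁=6214  (since 13051463049 − 338·38613796 = 1)

114243 6214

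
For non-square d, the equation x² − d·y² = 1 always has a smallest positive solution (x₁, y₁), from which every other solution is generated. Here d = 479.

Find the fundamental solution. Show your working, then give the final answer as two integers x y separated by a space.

√479 → a₀=21, period (1,7,1,3,2,21,2,3,1,7,1,42); ℓ=12 even so k=11
step 0: (21, 1)  from 21·(1,0) + (0,1)
step 1: (22, 1)  from 1·(21,1) + (1,0)
…
step 4: (766, 35)  from 3·(197,9) + (175,8)
…
step 6: (37075, 1694)  from 21·(1729,79) + (766,35)
step 7: (75879, 3467)  from 2·(37075,1694) + (1729,79)
step 8: (264712, 12095)  from 3·(75879,3467) + (37075,1694)
step 9: (340591, 15562)  from 1·(264712,12095) + (75879,3467)
step 10: (2648849, 121029)  from 7·(340591,15562) + (264712,12095)
step 11: (2989440, 136591)  from 1·(2648849,121029) + (340591,15562)
→ (2989440, 136591).  Check: 2989440²=8936751513600, 479·136591²=8936751513599, difference 1.

2989440 136591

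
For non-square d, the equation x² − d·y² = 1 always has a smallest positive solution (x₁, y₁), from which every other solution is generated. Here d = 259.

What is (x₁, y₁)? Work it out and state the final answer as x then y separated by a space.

847225 52644

√259 = [16; 10,1,2,3,4,3,2,1,10,32, …], period ℓ=10 (even) → k=9
k=0  a_k=16  p_k/q_k = 16/1
…
k=3  a_k=2  p_k/q_k = 515/32
…
k=5  a_k=4  p_k/q_k = 7403/460
k=6  a_k=3  p_k/q_k = 23931/1487
k=7  a_k=2  p_k/q_k = 55265/3434
k=8  a_k=1  p_k/q_k = 79196/4921
k=9  a_k=10  p_k/q_k = 847225/52644
→ (847225, 52644).  Check: 847225²=717790200625, 259·52644²=717790200624, difference 1.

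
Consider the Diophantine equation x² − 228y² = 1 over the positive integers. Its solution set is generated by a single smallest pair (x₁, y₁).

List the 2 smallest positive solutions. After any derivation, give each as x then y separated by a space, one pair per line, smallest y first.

151 10
45601 3020

d=228: √d = [15; 10,30] (ℓ=2, even), read p_1/q_1
a_0=15:  p_0=15·1+0=15,  q_0=15·0+1=1
a_1=10:  p_1=10·15+1=151,  q_1=10·1+0=10
(x₁, y₁) = (151, 10);  151² − 228·10² = 1 ✓
k=2:  x_2 = 151·151+228·10·10 = 45601,  y_2 = 151·10+10·151 = 3020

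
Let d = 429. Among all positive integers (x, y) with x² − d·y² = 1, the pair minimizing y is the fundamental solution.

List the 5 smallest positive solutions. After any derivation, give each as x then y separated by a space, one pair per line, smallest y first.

[20; 1,2,2,9,1,12,1,9,2,2,1,40] for √429; ℓ=12 ⇒ convergent index 11
i=0: a=20 ⇒ p=20, q=1
i=1: a=1 ⇒ p=21, q=1
i=2: a=2 ⇒ p=62, q=3
i=3: a=2 ⇒ p=145, q=7
i=4: a=9 ⇒ p=1367, q=66
…
i=6: a=12 ⇒ p=19511, q=942
…
i=8: a=9 ⇒ p=208718, q=10077
i=9: a=2 ⇒ p=438459, q=21169
i=10: a=2 ⇒ p=1085636, q=52415
i=11: a=1 ⇒ p=1524095, q=73584
fundamental: x₁=1524095, y₁=73584  (since 2322865569025 − 429·5414605056 = 1)
n=2: (1524095,73584)∘(1524095,73584) = (1524095·1524095+429·73584·73584, 1524095·73584+73584·1524095) = (4645731138049,224298012960)
n=3: (4645731138049,224298012960)∘(1524095,73584) = (1524095·4645731138049+429·73584·224298012960, 1524095·224298012960+73584·4645731138049) = (14161071197688057215,683702960124468816)
n=4: (14161071197688057215,683702960124468816)∘(1524095,73584) = (1524095·14161071197688057215+429·73584·683702960124468816, 1524095·683702960124468816+73584·14161071197688057215) = (43165635614076113391052801,2084056526021580302230080)
n=5: (43165635614076113391052801,2084056526021580302230080)∘(1524095,73584) = (1524095·43165635614076113391052801+429·73584·2084056526021580302230080, 1524095·2084056526021580302230080+73584·43165635614076113391052801) = (131577058822456507006275549422975,6352600262053037158494583086384)

1524095 73584
4645731138049 224298012960
14161071197688057215 683702960124468816
43165635614076113391052801 2084056526021580302230080
131577058822456507006275549422975 6352600262053037158494583086384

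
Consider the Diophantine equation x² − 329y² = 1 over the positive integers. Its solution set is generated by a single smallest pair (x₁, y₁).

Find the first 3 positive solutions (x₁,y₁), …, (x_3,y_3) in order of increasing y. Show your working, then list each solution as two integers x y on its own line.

√329 = [18; 7,4,2,1,1,4,1,1,2,4,7,36, …], period ℓ=12 (even) → k=11
k=0  a_k=18  p_k/q_k = 18/1
k=1  a_k=7  p_k/q_k = 127/7
k=2  a_k=4  p_k/q_k = 526/29
k=3  a_k=2  p_k/q_k = 1179/65
…
k=5  a_k=1  p_k/q_k = 2884/159
k=6  a_k=4  p_k/q_k = 13241/730
k=7  a_k=1  p_k/q_k = 16125/889
k=8  a_k=1  p_k/q_k = 29366/1619
k=9  a_k=2  p_k/q_k = 74857/4127
k=10  a_k=4  p_k/q_k = 328794/18127
k=11  a_k=7  p_k/q_k = 2376415/131016
fundamental: x₁=2376415, y₁=131016  (since 5647348252225 − 329·17165192256 = 1)
(2376415+131016√329)^2 = 11294696504449 + 622696775280√329
(2376415+131016√329)^3 = 53681772387237964255 + 2959571914453911384√329

2376415 131016
11294696504449 622696775280
53681772387237964255 2959571914453911384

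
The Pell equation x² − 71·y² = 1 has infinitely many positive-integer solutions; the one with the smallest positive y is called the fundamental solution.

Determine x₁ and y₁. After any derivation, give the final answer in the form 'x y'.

3480 413

√71 → a₀=8, period (2,2,1,7,1,2,2,16); ℓ=8 even so k=7
a_0=8:  p_0=8·1+0=8,  q_0=8·0+1=1
a_1=2:  p_1=2·8+1=17,  q_1=2·1+0=2
a_2=2:  p_2=2·17+8=42,  q_2=2·2+1=5
a_3=1:  p_3=1·42+17=59,  q_3=1·5+2=7
a_4=7:  p_4=7·59+42=455,  q_4=7·7+5=54
…
a_6=2:  p_6=2·514+455=1483,  q_6=2·61+54=176
a_7=2:  p_7=2·1483+514=3480,  q_7=2·176+61=413
fundamental: x₁=3480, y₁=413  (since 12110400 − 71·170569 = 1)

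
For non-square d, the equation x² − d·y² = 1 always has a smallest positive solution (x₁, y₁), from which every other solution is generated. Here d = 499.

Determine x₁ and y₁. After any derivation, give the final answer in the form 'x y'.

4490 201

[22; 2,1,21,1,2,44] for √499; ℓ=6 ⇒ convergent index 5
k=0  a_k=22  p_k/q_k = 22/1
k=1  a_k=2  p_k/q_k = 45/2
k=2  a_k=1  p_k/q_k = 67/3
k=3  a_k=21  p_k/q_k = 1452/65
k=4  a_k=1  p_k/q_k = 1519/68
k=5  a_k=2  p_k/q_k = 4490/201
(x₁, y₁) = (4490, 201);  4490² − 499·201² = 1 ✓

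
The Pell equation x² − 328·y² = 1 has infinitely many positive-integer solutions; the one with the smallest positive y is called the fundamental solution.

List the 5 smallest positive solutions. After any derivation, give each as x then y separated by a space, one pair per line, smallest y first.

[18; 9,36] for √328; ℓ=2 ⇒ convergent index 1
a_0=18:  p_0=18·1+0=18,  q_0=18·0+1=1
a_1=9:  p_1=9·18+1=163,  q_1=9·1+0=9
→ (163, 9).  Check: 163²=26569, 328·9²=26568, difference 1.
(x_2, y_2) = (163·163 + 328·9·9, 163·9 + 9·163) = (53137, 2934)
(x_3, y_3) = (163·53137 + 328·9·2934, 163·2934 + 9·53137) = (17322499, 956475)
(x_4, y_4) = (163·17322499 + 328·9·956475, 163·956475 + 9·17322499) = (5647081537, 311807916)
(x_5, y_5) = (163·5647081537 + 328·9·311807916, 163·311807916 + 9·5647081537) = (1840931258563, 101648424141)

163 9
53137 2934
17322499 956475
5647081537 311807916
1840931258563 101648424141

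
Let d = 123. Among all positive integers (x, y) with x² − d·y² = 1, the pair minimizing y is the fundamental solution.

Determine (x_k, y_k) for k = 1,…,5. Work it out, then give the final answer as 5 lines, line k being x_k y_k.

122 11
29767 2684
7263026 654885
1772148577 159789256
432396989762 38987923579

d=123: √d = [11; 11,22] (ℓ=2, even), read p_1/q_1
step 0: (11, 1)  from 11·(1,0) + (0,1)
step 1: (122, 11)  from 11·(11,1) + (1,0)
(x₁, y₁) = (122, 11);  122² − 123·11² = 1 ✓
(122+11√123)^2 = 29767 + 2684√123
(122+11√123)^3 = 7263026 + 654885√123
(122+11√123)^4 = 1772148577 + 159789256√123
(122+11√123)^5 = 432396989762 + 38987923579√123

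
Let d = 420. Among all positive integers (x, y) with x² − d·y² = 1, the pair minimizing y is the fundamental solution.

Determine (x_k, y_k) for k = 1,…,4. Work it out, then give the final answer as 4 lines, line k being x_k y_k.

41 2
3361 164
275561 13446
22592641 1102408

[20; 2,40] for √420; ℓ=2 ⇒ convergent index 1
a_0=20:  p_0=20·1+0=20,  q_0=20·0+1=1
a_1=2:  p_1=2·20+1=41,  q_1=2·1+0=2
→ (41, 2).  Check: 41²=1681, 420·2²=1680, difference 1.
(41+2√420)^2 = 3361 + 164√420
(41+2√420)^3 = 275561 + 13446√420
(41+2√420)^4 = 22592641 + 1102408√420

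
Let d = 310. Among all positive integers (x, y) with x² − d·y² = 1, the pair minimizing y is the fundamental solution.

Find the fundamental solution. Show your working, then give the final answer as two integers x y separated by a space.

848719 48204

√310 = [17; 1,1,1,1,5,…,1,1,34, …], period ℓ=16 (even) → k=15
k=0  a_k=17  p_k/q_k = 17/1
…
k=2  a_k=1  p_k/q_k = 35/2
…
k=4  a_k=1  p_k/q_k = 88/5
k=5  a_k=5  p_k/q_k = 493/28
k=6  a_k=3  p_k/q_k = 1567/89
k=7  a_k=1  p_k/q_k = 2060/117
…
k=11  a_k=5  p_k/q_k = 152387/8655
k=12  a_k=1  p_k/q_k = 181315/10298
k=13  a_k=1  p_k/q_k = 333702/18953
k=14  a_k=1  p_k/q_k = 515017/29251
k=15  a_k=1  p_k/q_k = 848719/48204
(x₁, y₁) = (848719, 48204);  848719² − 310·48204² = 1 ✓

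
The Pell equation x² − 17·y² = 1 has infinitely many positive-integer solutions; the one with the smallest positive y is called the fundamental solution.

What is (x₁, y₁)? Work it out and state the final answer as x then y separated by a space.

√17 = [4; 8, …], period ℓ=1 (odd) → k=1
k=0  a_k=4  p_k/q_k = 4/1
k=1  a_k=8  p_k/q_k = 33/8
(x₁, y₁) = (33, 8);  33² − 17·8² = 1 ✓

33 8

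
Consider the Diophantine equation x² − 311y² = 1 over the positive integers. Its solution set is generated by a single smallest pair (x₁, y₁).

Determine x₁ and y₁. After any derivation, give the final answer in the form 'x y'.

16883880 957397

√311 = [17; 1,1,1,2,1,…,1,1,34, …], period ℓ=16 (even) → k=15
i=0: a=17 ⇒ p=17, q=1
i=1: a=1 ⇒ p=18, q=1
i=2: a=1 ⇒ p=35, q=2
…
i=4: a=2 ⇒ p=141, q=8
i=5: a=1 ⇒ p=194, q=11
i=6: a=6 ⇒ p=1305, q=74
…
i=12: a=2 ⇒ p=4565134, q=258865
i=13: a=1 ⇒ p=6159373, q=349266
i=14: a=1 ⇒ p=10724507, q=608131
i=15: a=1 ⇒ p=16883880, q=957397
→ (16883880, 957397).  Check: 16883880²=285065403854400, 311·957397²=285065403854399, difference 1.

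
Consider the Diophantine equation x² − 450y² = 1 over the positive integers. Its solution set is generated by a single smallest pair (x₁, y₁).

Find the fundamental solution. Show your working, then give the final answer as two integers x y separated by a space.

19601 924

√450 → a₀=21, period (4,1,2,4,2,1,4,42); ℓ=8 even so k=7
i=0: a=21 ⇒ p=21, q=1
i=1: a=4 ⇒ p=85, q=4
…
i=3: a=2 ⇒ p=297, q=14
i=4: a=4 ⇒ p=1294, q=61
…
i=6: a=1 ⇒ p=4179, q=197
i=7: a=4 ⇒ p=19601, q=924
→ (19601, 924).  Check: 19601²=384199201, 450·924²=384199200, difference 1.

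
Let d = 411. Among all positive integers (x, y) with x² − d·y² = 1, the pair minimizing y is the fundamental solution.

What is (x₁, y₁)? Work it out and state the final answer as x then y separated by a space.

d=411: √d = [20; 3,1,1,1,19,1,1,1,3,40] (ℓ=10, even), read p_9/q_9
a_0=20:  p_0=20·1+0=20,  q_0=20·0+1=1
…
a_3=1:  p_3=1·81+61=142,  q_3=1·4+3=7
a_4=1:  p_4=1·142+81=223,  q_4=1·7+4=11
…
a_8=1:  p_8=1·8981+4602=13583,  q_8=1·443+227=670
a_9=3:  p_9=3·13583+8981=49730,  q_9=3·670+443=2453
(x₁, y₁) = (49730, 2453);  49730² − 411·2453² = 1 ✓

49730 2453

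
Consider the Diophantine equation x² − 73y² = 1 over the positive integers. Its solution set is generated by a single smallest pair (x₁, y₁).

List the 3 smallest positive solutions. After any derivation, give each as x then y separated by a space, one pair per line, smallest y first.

2281249 267000
10408194000001 1218186966000
47487364308614281249 5557975596000801000

√73 = [8; 1,1,5,5,1,1,16, …], period ℓ=7 (odd) → k=13
i=0: a=8 ⇒ p=8, q=1
i=1: a=1 ⇒ p=9, q=1
…
i=5: a=1 ⇒ p=581, q=68
i=6: a=1 ⇒ p=1068, q=125
i=7: a=16 ⇒ p=17669, q=2068
…
i=10: a=5 ⇒ p=200767, q=23498
…
i=12: a=1 ⇒ p=1241008, q=145249
i=13: a=1 ⇒ p=2281249, q=267000
(x₁, y₁) = (2281249, 267000);  2281249² − 73·267000² = 1 ✓
n=2: (2281249,267000)∘(2281249,267000) = (2281249·2281249+73·267000·267000, 2281249·267000+267000·2281249) = (10408194000001,1218186966000)
n=3: (10408194000001,1218186966000)∘(2281249,267000) = (2281249·10408194000001+73·267000·1218186966000, 2281249·1218186966000+267000·10408194000001) = (47487364308614281249,5557975596000801000)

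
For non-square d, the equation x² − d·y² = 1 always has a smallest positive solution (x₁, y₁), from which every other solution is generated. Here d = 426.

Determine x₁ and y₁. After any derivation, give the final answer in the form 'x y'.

88751 4300

√426 → a₀=20, period (1,1,1,3,2,6,2,3,1,1,1,40); ℓ=12 even so k=11
step 0: (20, 1)  from 20·(1,0) + (0,1)
step 1: (21, 1)  from 1·(20,1) + (1,0)
…
step 3: (62, 3)  from 1·(41,2) + (21,1)
…
step 5: (516, 25)  from 2·(227,11) + (62,3)
step 6: (3323, 161)  from 6·(516,25) + (227,11)
step 7: (7162, 347)  from 2·(3323,161) + (516,25)
…
step 9: (31971, 1549)  from 1·(24809,1202) + (7162,347)
step 10: (56780, 2751)  from 1·(31971,1549) + (24809,1202)
step 11: (88751, 4300)  from 1·(56780,2751) + (31971,1549)
fundamental: x₁=88751, y₁=4300  (since 7876740001 − 426·18490000 = 1)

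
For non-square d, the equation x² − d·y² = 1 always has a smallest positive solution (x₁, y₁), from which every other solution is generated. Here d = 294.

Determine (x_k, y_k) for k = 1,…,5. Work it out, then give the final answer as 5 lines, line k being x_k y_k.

4801 280
46099201 2688560
442644523201 25815552840
4250272665676801 247880935681120
40811117693184120001 2380152718594561400

d=294: √d = [17; 6,1,4,1,6,34] (ℓ=6, even), read p_5/q_5
k=0  a_k=17  p_k/q_k = 17/1
…
k=2  a_k=1  p_k/q_k = 120/7
…
k=4  a_k=1  p_k/q_k = 703/41
k=5  a_k=6  p_k/q_k = 4801/280
→ (4801, 280).  Check: 4801²=23049601, 294·280²=23049600, difference 1.
(x_2, y_2) = (4801·4801 + 294·280·280, 4801·280 + 280·4801) = (46099201, 2688560)
(x_3, y_3) = (4801·46099201 + 294·280·2688560, 4801·2688560 + 280·46099201) = (442644523201, 25815552840)
(x_4, y_4) = (4801·442644523201 + 294·280·25815552840, 4801·25815552840 + 280·442644523201) = (4250272665676801, 247880935681120)
(x_5, y_5) = (4801·4250272665676801 + 294·280·247880935681120, 4801·247880935681120 + 280·4250272665676801) = (40811117693184120001, 2380152718594561400)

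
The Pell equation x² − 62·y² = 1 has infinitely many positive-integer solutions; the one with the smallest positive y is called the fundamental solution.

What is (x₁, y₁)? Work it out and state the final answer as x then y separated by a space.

63 8

[7; 1,6,1,14] for √62; ℓ=4 ⇒ convergent index 3
i=0: a=7 ⇒ p=7, q=1
…
i=2: a=6 ⇒ p=55, q=7
i=3: a=1 ⇒ p=63, q=8
→ (63, 8).  Check: 63²=3969, 62·8²=3968, difference 1.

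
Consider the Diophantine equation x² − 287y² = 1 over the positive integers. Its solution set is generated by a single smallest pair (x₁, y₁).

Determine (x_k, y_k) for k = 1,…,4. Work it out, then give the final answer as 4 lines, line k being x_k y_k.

d=287: √d = [16; 1,15,1,32] (ℓ=4, even), read p_3/q_3
step 0: (16, 1)  from 16·(1,0) + (0,1)
step 1: (17, 1)  from 1·(16,1) + (1,0)
step 2: (271, 16)  from 15·(17,1) + (16,1)
step 3: (288, 17)  from 1·(271,16) + (17,1)
(x₁, y₁) = (288, 17);  288² − 287·17² = 1 ✓
n=2: (288,17)∘(288,17) = (288·288+287·17·17, 288·17+17·288) = (165887,9792)
n=3: (165887,9792)∘(288,17) = (288·165887+287·17·9792, 288·9792+17·165887) = (95550624,5640175)
n=4: (95550624,5640175)∘(288,17) = (288·95550624+287·17·5640175, 288·5640175+17·95550624) = (55036993537,3248731008)

288 17
165887 9792
95550624 5640175
55036993537 3248731008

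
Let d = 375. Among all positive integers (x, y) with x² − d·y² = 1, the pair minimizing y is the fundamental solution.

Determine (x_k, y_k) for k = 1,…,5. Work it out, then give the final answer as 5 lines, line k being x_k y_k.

15124 781
457470751 23623688
13837575261124 714569313843
418558976041008001 21614292581499376
12660571893450834753124 653789121290623811405

√375 → a₀=19, period (2,1,2,1,5,1,2,1,2,38); ℓ=10 even so k=9
i=0: a=19 ⇒ p=19, q=1
…
i=2: a=1 ⇒ p=58, q=3
i=3: a=2 ⇒ p=155, q=8
…
i=5: a=5 ⇒ p=1220, q=63
…
i=7: a=2 ⇒ p=4086, q=211
i=8: a=1 ⇒ p=5519, q=285
i=9: a=2 ⇒ p=15124, q=781
fundamental: x₁=15124, y₁=781  (since 228735376 − 375·609961 = 1)
n=2: (15124,781)∘(15124,781) = (15124·15124+375·781·781, 15124·781+781·15124) = (457470751,23623688)
n=3: (457470751,23623688)∘(15124,781) = (15124·457470751+375·781·23623688, 15124·23623688+781·457470751) = (13837575261124,714569313843)
n=4: (13837575261124,714569313843)∘(15124,781) = (15124·13837575261124+375·781·714569313843, 15124·714569313843+781·13837575261124) = (418558976041008001,21614292581499376)
n=5: (418558976041008001,21614292581499376)∘(15124,781) = (15124·418558976041008001+375·781·21614292581499376, 15124·21614292581499376+781·418558976041008001) = (12660571893450834753124,653789121290623811405)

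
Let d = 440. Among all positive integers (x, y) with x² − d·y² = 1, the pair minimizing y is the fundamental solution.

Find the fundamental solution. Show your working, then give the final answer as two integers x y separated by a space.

√440 = [20; 1,40, …], period ℓ=2 (even) → k=1
k=0  a_k=20  p_k/q_k = 20/1
k=1  a_k=1  p_k/q_k = 21/1
fundamental: x₁=21, y₁=1  (since 441 − 440·1 = 1)

21 1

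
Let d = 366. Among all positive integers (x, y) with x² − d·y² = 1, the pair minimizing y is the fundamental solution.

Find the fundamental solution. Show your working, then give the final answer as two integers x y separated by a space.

d=366: √d = [19; 7,1,1,1,2,12,2,1,1,1,7,38] (ℓ=12, even), read p_11/q_11
a_0=19:  p_0=19·1+0=19,  q_0=19·0+1=1
a_1=7:  p_1=7·19+1=134,  q_1=7·1+0=7
…
a_7=2:  p_7=2·14444+1167=30055,  q_7=2·755+61=1571
…
a_10=1:  p_10=1·74554+44499=119053,  q_10=1·3897+2326=6223
a_11=7:  p_11=7·119053+74554=907925,  q_11=7·6223+3897=47458
(x₁, y₁) = (907925, 47458);  907925² − 366·47458² = 1 ✓

907925 47458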